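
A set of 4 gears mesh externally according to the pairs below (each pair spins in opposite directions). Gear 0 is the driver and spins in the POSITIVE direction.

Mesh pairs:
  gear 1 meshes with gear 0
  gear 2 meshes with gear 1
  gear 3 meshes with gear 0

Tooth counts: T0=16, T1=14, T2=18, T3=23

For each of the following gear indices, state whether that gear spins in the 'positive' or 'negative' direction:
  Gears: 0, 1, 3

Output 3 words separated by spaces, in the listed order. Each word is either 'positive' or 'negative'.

Gear 0 (driver): positive (depth 0)
  gear 1: meshes with gear 0 -> depth 1 -> negative (opposite of gear 0)
  gear 2: meshes with gear 1 -> depth 2 -> positive (opposite of gear 1)
  gear 3: meshes with gear 0 -> depth 1 -> negative (opposite of gear 0)
Queried indices 0, 1, 3 -> positive, negative, negative

Answer: positive negative negative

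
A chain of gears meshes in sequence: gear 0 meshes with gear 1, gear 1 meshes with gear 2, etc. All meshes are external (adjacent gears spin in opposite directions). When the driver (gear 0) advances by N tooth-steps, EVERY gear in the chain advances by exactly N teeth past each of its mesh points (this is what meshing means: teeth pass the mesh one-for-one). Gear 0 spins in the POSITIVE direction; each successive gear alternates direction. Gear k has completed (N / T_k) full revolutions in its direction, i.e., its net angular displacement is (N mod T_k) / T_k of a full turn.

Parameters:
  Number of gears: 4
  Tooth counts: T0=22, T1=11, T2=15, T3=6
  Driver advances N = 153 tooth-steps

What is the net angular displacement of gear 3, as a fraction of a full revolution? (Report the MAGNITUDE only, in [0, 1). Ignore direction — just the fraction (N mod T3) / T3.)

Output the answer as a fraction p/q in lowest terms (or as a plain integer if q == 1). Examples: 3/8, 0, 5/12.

Chain of 4 gears, tooth counts: [22, 11, 15, 6]
  gear 0: T0=22, direction=positive, advance = 153 mod 22 = 21 teeth = 21/22 turn
  gear 1: T1=11, direction=negative, advance = 153 mod 11 = 10 teeth = 10/11 turn
  gear 2: T2=15, direction=positive, advance = 153 mod 15 = 3 teeth = 3/15 turn
  gear 3: T3=6, direction=negative, advance = 153 mod 6 = 3 teeth = 3/6 turn
Gear 3: 153 mod 6 = 3
Fraction = 3 / 6 = 1/2 (gcd(3,6)=3) = 1/2

Answer: 1/2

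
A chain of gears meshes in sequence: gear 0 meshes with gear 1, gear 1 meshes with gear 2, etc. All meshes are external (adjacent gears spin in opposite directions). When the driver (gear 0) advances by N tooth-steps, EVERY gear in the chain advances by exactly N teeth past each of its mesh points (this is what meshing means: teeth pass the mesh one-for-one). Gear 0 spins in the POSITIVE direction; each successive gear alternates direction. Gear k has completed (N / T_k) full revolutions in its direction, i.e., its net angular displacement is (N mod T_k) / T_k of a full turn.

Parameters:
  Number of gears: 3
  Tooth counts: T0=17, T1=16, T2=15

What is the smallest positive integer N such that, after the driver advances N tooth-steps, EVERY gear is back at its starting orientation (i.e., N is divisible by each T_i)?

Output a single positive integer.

Gear k returns to start when N is a multiple of T_k.
All gears at start simultaneously when N is a common multiple of [17, 16, 15]; the smallest such N is lcm(17, 16, 15).
Start: lcm = T0 = 17
Fold in T1=16: gcd(17, 16) = 1; lcm(17, 16) = 17 * 16 / 1 = 272 / 1 = 272
Fold in T2=15: gcd(272, 15) = 1; lcm(272, 15) = 272 * 15 / 1 = 4080 / 1 = 4080
Full cycle length = 4080

Answer: 4080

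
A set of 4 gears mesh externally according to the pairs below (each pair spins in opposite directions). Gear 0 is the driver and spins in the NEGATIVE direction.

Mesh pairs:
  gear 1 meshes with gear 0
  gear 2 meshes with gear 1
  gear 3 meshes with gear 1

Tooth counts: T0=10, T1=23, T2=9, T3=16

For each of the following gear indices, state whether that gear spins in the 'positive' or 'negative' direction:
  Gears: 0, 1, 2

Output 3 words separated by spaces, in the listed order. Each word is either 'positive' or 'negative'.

Gear 0 (driver): negative (depth 0)
  gear 1: meshes with gear 0 -> depth 1 -> positive (opposite of gear 0)
  gear 2: meshes with gear 1 -> depth 2 -> negative (opposite of gear 1)
  gear 3: meshes with gear 1 -> depth 2 -> negative (opposite of gear 1)
Queried indices 0, 1, 2 -> negative, positive, negative

Answer: negative positive negative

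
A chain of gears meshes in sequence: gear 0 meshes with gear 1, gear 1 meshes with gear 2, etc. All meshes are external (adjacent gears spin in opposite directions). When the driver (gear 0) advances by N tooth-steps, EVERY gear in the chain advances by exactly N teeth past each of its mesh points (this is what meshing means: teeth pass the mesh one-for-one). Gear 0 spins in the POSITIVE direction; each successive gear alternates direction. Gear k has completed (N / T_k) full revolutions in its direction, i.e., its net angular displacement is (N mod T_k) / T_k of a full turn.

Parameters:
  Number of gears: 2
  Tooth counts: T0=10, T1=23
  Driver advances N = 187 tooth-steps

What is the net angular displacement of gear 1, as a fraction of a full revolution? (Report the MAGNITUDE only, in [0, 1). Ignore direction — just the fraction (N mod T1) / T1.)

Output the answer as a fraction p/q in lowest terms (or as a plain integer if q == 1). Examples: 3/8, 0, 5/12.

Answer: 3/23

Derivation:
Chain of 2 gears, tooth counts: [10, 23]
  gear 0: T0=10, direction=positive, advance = 187 mod 10 = 7 teeth = 7/10 turn
  gear 1: T1=23, direction=negative, advance = 187 mod 23 = 3 teeth = 3/23 turn
Gear 1: 187 mod 23 = 3
Fraction = 3 / 23 = 3/23 (gcd(3,23)=1) = 3/23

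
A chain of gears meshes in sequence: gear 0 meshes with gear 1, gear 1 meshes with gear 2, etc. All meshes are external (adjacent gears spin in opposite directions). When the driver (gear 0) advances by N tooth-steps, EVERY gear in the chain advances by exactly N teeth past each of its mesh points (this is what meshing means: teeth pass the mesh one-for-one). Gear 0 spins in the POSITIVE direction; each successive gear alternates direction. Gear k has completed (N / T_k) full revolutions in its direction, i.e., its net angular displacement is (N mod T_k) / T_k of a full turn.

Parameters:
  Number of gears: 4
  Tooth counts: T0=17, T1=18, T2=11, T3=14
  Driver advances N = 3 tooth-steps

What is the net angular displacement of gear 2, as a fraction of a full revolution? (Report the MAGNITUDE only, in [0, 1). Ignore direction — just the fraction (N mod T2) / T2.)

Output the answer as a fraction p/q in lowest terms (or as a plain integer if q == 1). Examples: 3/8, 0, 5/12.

Chain of 4 gears, tooth counts: [17, 18, 11, 14]
  gear 0: T0=17, direction=positive, advance = 3 mod 17 = 3 teeth = 3/17 turn
  gear 1: T1=18, direction=negative, advance = 3 mod 18 = 3 teeth = 3/18 turn
  gear 2: T2=11, direction=positive, advance = 3 mod 11 = 3 teeth = 3/11 turn
  gear 3: T3=14, direction=negative, advance = 3 mod 14 = 3 teeth = 3/14 turn
Gear 2: 3 mod 11 = 3
Fraction = 3 / 11 = 3/11 (gcd(3,11)=1) = 3/11

Answer: 3/11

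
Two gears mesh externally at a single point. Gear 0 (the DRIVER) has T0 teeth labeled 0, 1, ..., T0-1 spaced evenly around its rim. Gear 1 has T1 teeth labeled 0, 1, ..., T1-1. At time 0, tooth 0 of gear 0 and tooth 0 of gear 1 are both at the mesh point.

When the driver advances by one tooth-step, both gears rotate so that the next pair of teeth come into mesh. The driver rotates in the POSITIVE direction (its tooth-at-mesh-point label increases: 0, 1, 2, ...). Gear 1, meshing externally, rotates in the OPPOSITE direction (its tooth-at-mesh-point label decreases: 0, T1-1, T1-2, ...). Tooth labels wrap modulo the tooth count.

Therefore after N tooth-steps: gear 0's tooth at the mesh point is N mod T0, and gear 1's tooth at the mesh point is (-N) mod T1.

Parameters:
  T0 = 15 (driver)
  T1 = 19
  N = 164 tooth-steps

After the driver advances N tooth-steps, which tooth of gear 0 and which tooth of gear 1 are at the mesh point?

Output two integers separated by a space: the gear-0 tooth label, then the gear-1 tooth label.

Answer: 14 7

Derivation:
Gear 0 (driver, T0=15): tooth at mesh = N mod T0
  164 = 10 * 15 + 14, so 164 mod 15 = 14
  gear 0 tooth = 14
Gear 1 (driven, T1=19): tooth at mesh = (-N) mod T1
  164 = 8 * 19 + 12, so 164 mod 19 = 12
  (-164) mod 19 = (-12) mod 19 = 19 - 12 = 7
Mesh after 164 steps: gear-0 tooth 14 meets gear-1 tooth 7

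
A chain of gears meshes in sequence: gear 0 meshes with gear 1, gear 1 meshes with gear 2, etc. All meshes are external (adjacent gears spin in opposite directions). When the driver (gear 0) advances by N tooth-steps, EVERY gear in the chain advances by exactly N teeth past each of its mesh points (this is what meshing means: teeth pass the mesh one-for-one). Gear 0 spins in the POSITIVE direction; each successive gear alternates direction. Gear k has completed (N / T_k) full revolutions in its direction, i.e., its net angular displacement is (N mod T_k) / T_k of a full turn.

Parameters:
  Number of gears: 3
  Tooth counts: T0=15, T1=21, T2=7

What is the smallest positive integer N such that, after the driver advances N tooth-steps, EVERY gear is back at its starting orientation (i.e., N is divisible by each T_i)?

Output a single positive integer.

Gear k returns to start when N is a multiple of T_k.
All gears at start simultaneously when N is a common multiple of [15, 21, 7]; the smallest such N is lcm(15, 21, 7).
Start: lcm = T0 = 15
Fold in T1=21: gcd(15, 21) = 3; lcm(15, 21) = 15 * 21 / 3 = 315 / 3 = 105
Fold in T2=7: gcd(105, 7) = 7; lcm(105, 7) = 105 * 7 / 7 = 735 / 7 = 105
Full cycle length = 105

Answer: 105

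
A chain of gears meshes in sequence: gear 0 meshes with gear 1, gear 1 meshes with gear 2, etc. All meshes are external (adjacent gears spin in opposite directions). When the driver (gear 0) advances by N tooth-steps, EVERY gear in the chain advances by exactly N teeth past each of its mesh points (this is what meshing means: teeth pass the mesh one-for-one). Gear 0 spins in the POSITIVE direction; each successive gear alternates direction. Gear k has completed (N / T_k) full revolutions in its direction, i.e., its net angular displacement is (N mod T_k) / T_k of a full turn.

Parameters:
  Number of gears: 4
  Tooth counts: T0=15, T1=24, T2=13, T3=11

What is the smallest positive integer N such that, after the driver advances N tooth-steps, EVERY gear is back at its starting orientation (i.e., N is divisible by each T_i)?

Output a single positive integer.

Gear k returns to start when N is a multiple of T_k.
All gears at start simultaneously when N is a common multiple of [15, 24, 13, 11]; the smallest such N is lcm(15, 24, 13, 11).
Start: lcm = T0 = 15
Fold in T1=24: gcd(15, 24) = 3; lcm(15, 24) = 15 * 24 / 3 = 360 / 3 = 120
Fold in T2=13: gcd(120, 13) = 1; lcm(120, 13) = 120 * 13 / 1 = 1560 / 1 = 1560
Fold in T3=11: gcd(1560, 11) = 1; lcm(1560, 11) = 1560 * 11 / 1 = 17160 / 1 = 17160
Full cycle length = 17160

Answer: 17160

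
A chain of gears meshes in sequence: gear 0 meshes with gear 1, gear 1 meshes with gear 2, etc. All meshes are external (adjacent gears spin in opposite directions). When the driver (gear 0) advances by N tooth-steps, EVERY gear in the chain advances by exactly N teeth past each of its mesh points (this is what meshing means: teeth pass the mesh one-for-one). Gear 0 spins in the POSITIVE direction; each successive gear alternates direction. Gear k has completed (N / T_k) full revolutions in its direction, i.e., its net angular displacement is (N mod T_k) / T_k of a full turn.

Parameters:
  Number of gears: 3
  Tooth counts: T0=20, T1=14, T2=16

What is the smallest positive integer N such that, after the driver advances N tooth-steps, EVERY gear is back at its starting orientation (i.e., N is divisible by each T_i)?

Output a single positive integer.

Gear k returns to start when N is a multiple of T_k.
All gears at start simultaneously when N is a common multiple of [20, 14, 16]; the smallest such N is lcm(20, 14, 16).
Start: lcm = T0 = 20
Fold in T1=14: gcd(20, 14) = 2; lcm(20, 14) = 20 * 14 / 2 = 280 / 2 = 140
Fold in T2=16: gcd(140, 16) = 4; lcm(140, 16) = 140 * 16 / 4 = 2240 / 4 = 560
Full cycle length = 560

Answer: 560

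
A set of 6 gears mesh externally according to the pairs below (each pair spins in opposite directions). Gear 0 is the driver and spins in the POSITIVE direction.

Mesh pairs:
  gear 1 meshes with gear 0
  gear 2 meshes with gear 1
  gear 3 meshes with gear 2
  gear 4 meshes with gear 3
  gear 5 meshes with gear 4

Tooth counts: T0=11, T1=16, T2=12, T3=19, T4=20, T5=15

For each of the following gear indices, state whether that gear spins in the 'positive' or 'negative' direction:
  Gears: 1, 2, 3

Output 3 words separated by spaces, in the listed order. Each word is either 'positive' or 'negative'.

Gear 0 (driver): positive (depth 0)
  gear 1: meshes with gear 0 -> depth 1 -> negative (opposite of gear 0)
  gear 2: meshes with gear 1 -> depth 2 -> positive (opposite of gear 1)
  gear 3: meshes with gear 2 -> depth 3 -> negative (opposite of gear 2)
  gear 4: meshes with gear 3 -> depth 4 -> positive (opposite of gear 3)
  gear 5: meshes with gear 4 -> depth 5 -> negative (opposite of gear 4)
Queried indices 1, 2, 3 -> negative, positive, negative

Answer: negative positive negative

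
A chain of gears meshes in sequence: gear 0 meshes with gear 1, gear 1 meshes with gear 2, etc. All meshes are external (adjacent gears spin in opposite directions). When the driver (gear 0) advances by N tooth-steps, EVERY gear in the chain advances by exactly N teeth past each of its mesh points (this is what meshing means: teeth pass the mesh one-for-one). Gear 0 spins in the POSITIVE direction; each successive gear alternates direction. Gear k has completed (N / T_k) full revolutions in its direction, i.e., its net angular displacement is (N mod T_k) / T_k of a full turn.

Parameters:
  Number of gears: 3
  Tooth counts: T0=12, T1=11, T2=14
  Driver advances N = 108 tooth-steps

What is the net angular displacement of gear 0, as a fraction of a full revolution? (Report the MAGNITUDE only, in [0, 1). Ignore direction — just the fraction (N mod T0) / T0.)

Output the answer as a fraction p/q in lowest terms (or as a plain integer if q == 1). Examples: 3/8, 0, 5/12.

Answer: 0

Derivation:
Chain of 3 gears, tooth counts: [12, 11, 14]
  gear 0: T0=12, direction=positive, advance = 108 mod 12 = 0 teeth = 0/12 turn
  gear 1: T1=11, direction=negative, advance = 108 mod 11 = 9 teeth = 9/11 turn
  gear 2: T2=14, direction=positive, advance = 108 mod 14 = 10 teeth = 10/14 turn
Gear 0: 108 mod 12 = 0
Fraction = 0 / 12 = 0/1 (gcd(0,12)=12) = 0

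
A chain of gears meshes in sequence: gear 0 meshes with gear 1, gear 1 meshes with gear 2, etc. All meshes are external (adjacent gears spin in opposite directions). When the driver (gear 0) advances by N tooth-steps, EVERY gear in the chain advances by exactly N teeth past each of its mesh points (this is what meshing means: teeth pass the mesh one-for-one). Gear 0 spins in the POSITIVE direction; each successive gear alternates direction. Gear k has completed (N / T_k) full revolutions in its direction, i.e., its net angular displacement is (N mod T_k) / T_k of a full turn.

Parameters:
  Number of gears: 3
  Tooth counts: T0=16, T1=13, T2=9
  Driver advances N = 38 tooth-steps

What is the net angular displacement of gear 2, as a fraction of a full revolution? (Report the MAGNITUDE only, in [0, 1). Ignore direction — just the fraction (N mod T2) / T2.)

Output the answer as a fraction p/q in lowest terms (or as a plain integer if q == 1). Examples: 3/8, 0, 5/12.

Answer: 2/9

Derivation:
Chain of 3 gears, tooth counts: [16, 13, 9]
  gear 0: T0=16, direction=positive, advance = 38 mod 16 = 6 teeth = 6/16 turn
  gear 1: T1=13, direction=negative, advance = 38 mod 13 = 12 teeth = 12/13 turn
  gear 2: T2=9, direction=positive, advance = 38 mod 9 = 2 teeth = 2/9 turn
Gear 2: 38 mod 9 = 2
Fraction = 2 / 9 = 2/9 (gcd(2,9)=1) = 2/9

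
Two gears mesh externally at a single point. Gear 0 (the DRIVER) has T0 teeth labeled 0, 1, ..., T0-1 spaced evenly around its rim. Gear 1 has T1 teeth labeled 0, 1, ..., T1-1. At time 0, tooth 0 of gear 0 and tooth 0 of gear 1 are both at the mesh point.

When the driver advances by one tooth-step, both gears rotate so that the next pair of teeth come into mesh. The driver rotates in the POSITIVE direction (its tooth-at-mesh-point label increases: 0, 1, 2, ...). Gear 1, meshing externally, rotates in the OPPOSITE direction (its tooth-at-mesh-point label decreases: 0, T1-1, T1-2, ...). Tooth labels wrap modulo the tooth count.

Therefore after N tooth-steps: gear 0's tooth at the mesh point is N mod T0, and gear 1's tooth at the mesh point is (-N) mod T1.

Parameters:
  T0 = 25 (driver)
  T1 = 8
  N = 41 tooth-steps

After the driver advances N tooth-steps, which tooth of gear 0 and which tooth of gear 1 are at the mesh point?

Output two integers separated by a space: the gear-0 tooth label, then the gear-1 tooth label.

Answer: 16 7

Derivation:
Gear 0 (driver, T0=25): tooth at mesh = N mod T0
  41 = 1 * 25 + 16, so 41 mod 25 = 16
  gear 0 tooth = 16
Gear 1 (driven, T1=8): tooth at mesh = (-N) mod T1
  41 = 5 * 8 + 1, so 41 mod 8 = 1
  (-41) mod 8 = (-1) mod 8 = 8 - 1 = 7
Mesh after 41 steps: gear-0 tooth 16 meets gear-1 tooth 7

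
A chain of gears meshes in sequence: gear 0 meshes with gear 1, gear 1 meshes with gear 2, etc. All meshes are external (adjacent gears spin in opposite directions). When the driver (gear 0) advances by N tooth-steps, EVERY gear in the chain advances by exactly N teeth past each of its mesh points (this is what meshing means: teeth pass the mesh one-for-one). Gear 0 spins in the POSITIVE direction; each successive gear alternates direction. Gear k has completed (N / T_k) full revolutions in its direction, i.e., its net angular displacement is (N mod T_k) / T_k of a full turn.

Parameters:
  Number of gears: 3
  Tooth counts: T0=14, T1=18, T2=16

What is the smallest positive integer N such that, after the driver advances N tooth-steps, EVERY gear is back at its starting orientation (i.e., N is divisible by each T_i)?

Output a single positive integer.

Gear k returns to start when N is a multiple of T_k.
All gears at start simultaneously when N is a common multiple of [14, 18, 16]; the smallest such N is lcm(14, 18, 16).
Start: lcm = T0 = 14
Fold in T1=18: gcd(14, 18) = 2; lcm(14, 18) = 14 * 18 / 2 = 252 / 2 = 126
Fold in T2=16: gcd(126, 16) = 2; lcm(126, 16) = 126 * 16 / 2 = 2016 / 2 = 1008
Full cycle length = 1008

Answer: 1008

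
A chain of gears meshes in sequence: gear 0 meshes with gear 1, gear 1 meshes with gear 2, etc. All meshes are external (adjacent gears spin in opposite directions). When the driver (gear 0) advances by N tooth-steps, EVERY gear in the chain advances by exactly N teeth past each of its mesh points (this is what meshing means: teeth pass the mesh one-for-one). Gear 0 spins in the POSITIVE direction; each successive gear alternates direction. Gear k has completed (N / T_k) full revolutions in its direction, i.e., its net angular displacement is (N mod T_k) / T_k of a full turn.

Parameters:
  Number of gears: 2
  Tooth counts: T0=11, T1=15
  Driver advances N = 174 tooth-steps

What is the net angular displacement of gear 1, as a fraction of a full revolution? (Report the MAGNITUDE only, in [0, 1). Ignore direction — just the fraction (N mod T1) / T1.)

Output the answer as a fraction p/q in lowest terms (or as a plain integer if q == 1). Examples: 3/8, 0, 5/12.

Chain of 2 gears, tooth counts: [11, 15]
  gear 0: T0=11, direction=positive, advance = 174 mod 11 = 9 teeth = 9/11 turn
  gear 1: T1=15, direction=negative, advance = 174 mod 15 = 9 teeth = 9/15 turn
Gear 1: 174 mod 15 = 9
Fraction = 9 / 15 = 3/5 (gcd(9,15)=3) = 3/5

Answer: 3/5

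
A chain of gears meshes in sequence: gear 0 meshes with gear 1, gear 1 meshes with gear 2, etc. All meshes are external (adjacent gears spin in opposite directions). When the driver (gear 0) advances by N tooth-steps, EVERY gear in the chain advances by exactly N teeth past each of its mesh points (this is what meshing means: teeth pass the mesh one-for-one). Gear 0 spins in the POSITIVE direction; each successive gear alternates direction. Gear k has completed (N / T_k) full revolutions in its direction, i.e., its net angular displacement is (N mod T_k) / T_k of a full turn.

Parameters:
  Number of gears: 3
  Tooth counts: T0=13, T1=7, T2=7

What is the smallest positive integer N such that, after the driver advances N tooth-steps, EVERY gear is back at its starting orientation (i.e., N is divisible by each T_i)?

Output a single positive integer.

Gear k returns to start when N is a multiple of T_k.
All gears at start simultaneously when N is a common multiple of [13, 7, 7]; the smallest such N is lcm(13, 7, 7).
Start: lcm = T0 = 13
Fold in T1=7: gcd(13, 7) = 1; lcm(13, 7) = 13 * 7 / 1 = 91 / 1 = 91
Fold in T2=7: gcd(91, 7) = 7; lcm(91, 7) = 91 * 7 / 7 = 637 / 7 = 91
Full cycle length = 91

Answer: 91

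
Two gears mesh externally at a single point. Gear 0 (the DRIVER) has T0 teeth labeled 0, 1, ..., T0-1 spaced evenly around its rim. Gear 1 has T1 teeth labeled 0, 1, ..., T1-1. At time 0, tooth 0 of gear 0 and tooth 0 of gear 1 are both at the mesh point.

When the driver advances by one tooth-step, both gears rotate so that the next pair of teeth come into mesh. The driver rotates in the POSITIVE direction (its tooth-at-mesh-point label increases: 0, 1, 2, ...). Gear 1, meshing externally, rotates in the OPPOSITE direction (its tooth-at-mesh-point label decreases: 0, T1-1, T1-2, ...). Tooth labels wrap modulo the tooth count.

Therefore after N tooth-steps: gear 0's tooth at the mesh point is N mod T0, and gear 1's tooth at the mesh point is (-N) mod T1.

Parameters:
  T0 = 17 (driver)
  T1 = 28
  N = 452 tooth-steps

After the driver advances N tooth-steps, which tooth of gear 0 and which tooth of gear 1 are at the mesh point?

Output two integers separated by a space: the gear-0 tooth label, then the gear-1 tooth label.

Answer: 10 24

Derivation:
Gear 0 (driver, T0=17): tooth at mesh = N mod T0
  452 = 26 * 17 + 10, so 452 mod 17 = 10
  gear 0 tooth = 10
Gear 1 (driven, T1=28): tooth at mesh = (-N) mod T1
  452 = 16 * 28 + 4, so 452 mod 28 = 4
  (-452) mod 28 = (-4) mod 28 = 28 - 4 = 24
Mesh after 452 steps: gear-0 tooth 10 meets gear-1 tooth 24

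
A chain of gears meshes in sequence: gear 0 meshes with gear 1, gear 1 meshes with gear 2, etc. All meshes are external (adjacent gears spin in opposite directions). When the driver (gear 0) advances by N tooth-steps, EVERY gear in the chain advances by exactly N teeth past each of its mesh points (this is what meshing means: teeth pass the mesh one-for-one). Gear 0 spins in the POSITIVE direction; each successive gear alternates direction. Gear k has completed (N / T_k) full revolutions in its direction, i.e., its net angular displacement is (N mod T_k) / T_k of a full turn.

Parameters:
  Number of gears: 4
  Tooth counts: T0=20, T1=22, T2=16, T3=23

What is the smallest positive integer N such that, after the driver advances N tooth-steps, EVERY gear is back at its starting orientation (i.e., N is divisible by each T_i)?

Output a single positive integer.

Gear k returns to start when N is a multiple of T_k.
All gears at start simultaneously when N is a common multiple of [20, 22, 16, 23]; the smallest such N is lcm(20, 22, 16, 23).
Start: lcm = T0 = 20
Fold in T1=22: gcd(20, 22) = 2; lcm(20, 22) = 20 * 22 / 2 = 440 / 2 = 220
Fold in T2=16: gcd(220, 16) = 4; lcm(220, 16) = 220 * 16 / 4 = 3520 / 4 = 880
Fold in T3=23: gcd(880, 23) = 1; lcm(880, 23) = 880 * 23 / 1 = 20240 / 1 = 20240
Full cycle length = 20240

Answer: 20240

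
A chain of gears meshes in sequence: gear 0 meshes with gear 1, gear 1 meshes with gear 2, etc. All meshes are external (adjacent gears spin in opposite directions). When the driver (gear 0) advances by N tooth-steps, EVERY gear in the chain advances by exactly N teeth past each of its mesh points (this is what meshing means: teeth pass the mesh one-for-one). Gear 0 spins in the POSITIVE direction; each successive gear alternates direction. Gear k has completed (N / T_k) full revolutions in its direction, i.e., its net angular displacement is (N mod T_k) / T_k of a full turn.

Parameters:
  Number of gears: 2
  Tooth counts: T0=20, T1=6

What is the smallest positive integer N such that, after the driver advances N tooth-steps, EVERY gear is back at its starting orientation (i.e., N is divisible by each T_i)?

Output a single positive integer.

Answer: 60

Derivation:
Gear k returns to start when N is a multiple of T_k.
All gears at start simultaneously when N is a common multiple of [20, 6]; the smallest such N is lcm(20, 6).
Start: lcm = T0 = 20
Fold in T1=6: gcd(20, 6) = 2; lcm(20, 6) = 20 * 6 / 2 = 120 / 2 = 60
Full cycle length = 60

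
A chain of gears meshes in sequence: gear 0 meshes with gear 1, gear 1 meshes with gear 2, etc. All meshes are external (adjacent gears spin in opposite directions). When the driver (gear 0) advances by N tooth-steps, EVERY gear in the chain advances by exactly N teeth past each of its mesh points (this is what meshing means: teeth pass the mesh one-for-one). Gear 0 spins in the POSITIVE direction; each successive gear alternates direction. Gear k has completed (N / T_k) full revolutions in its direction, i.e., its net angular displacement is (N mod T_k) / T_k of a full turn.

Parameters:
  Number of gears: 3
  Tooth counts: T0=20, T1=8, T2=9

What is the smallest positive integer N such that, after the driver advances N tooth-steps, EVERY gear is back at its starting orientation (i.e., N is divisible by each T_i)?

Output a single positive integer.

Gear k returns to start when N is a multiple of T_k.
All gears at start simultaneously when N is a common multiple of [20, 8, 9]; the smallest such N is lcm(20, 8, 9).
Start: lcm = T0 = 20
Fold in T1=8: gcd(20, 8) = 4; lcm(20, 8) = 20 * 8 / 4 = 160 / 4 = 40
Fold in T2=9: gcd(40, 9) = 1; lcm(40, 9) = 40 * 9 / 1 = 360 / 1 = 360
Full cycle length = 360

Answer: 360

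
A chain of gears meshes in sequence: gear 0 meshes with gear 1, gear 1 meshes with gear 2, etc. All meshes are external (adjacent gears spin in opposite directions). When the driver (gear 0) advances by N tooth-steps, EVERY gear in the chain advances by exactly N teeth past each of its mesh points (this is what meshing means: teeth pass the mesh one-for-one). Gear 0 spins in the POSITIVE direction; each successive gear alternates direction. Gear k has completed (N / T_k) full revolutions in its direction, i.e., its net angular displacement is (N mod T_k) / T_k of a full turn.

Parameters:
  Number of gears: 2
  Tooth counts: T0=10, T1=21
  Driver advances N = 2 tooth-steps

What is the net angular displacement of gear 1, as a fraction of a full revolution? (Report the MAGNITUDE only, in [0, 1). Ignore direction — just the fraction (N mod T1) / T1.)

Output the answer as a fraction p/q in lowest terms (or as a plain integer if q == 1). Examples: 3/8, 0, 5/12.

Answer: 2/21

Derivation:
Chain of 2 gears, tooth counts: [10, 21]
  gear 0: T0=10, direction=positive, advance = 2 mod 10 = 2 teeth = 2/10 turn
  gear 1: T1=21, direction=negative, advance = 2 mod 21 = 2 teeth = 2/21 turn
Gear 1: 2 mod 21 = 2
Fraction = 2 / 21 = 2/21 (gcd(2,21)=1) = 2/21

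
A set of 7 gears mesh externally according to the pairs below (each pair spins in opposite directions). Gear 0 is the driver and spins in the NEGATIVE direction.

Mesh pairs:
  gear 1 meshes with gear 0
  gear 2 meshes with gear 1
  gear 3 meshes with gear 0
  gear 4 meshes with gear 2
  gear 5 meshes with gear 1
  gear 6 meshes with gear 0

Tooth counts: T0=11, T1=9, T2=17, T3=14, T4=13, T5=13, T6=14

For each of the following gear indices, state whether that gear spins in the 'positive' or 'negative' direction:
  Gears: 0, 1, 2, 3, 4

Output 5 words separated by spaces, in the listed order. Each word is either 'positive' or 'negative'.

Answer: negative positive negative positive positive

Derivation:
Gear 0 (driver): negative (depth 0)
  gear 1: meshes with gear 0 -> depth 1 -> positive (opposite of gear 0)
  gear 2: meshes with gear 1 -> depth 2 -> negative (opposite of gear 1)
  gear 3: meshes with gear 0 -> depth 1 -> positive (opposite of gear 0)
  gear 4: meshes with gear 2 -> depth 3 -> positive (opposite of gear 2)
  gear 5: meshes with gear 1 -> depth 2 -> negative (opposite of gear 1)
  gear 6: meshes with gear 0 -> depth 1 -> positive (opposite of gear 0)
Queried indices 0, 1, 2, 3, 4 -> negative, positive, negative, positive, positive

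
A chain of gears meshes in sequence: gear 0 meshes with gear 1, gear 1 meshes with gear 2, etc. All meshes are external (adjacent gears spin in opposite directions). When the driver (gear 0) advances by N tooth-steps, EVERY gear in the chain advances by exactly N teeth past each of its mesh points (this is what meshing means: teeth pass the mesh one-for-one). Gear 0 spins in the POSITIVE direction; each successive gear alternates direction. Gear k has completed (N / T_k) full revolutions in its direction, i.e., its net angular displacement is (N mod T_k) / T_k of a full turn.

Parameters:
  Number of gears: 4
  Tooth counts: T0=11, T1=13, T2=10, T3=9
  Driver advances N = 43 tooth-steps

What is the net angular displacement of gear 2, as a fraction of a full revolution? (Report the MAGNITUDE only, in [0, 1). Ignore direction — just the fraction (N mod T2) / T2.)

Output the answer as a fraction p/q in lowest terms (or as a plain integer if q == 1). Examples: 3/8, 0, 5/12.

Chain of 4 gears, tooth counts: [11, 13, 10, 9]
  gear 0: T0=11, direction=positive, advance = 43 mod 11 = 10 teeth = 10/11 turn
  gear 1: T1=13, direction=negative, advance = 43 mod 13 = 4 teeth = 4/13 turn
  gear 2: T2=10, direction=positive, advance = 43 mod 10 = 3 teeth = 3/10 turn
  gear 3: T3=9, direction=negative, advance = 43 mod 9 = 7 teeth = 7/9 turn
Gear 2: 43 mod 10 = 3
Fraction = 3 / 10 = 3/10 (gcd(3,10)=1) = 3/10

Answer: 3/10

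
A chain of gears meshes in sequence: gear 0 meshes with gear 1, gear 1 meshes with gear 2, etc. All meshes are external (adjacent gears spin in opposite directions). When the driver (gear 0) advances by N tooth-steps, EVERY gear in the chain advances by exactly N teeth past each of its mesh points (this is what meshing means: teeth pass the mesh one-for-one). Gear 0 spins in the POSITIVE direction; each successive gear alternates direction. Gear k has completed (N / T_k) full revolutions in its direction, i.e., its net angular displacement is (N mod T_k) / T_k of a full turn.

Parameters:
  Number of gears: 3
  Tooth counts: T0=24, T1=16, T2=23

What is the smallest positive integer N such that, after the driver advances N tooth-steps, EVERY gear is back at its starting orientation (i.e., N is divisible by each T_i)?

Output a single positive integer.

Gear k returns to start when N is a multiple of T_k.
All gears at start simultaneously when N is a common multiple of [24, 16, 23]; the smallest such N is lcm(24, 16, 23).
Start: lcm = T0 = 24
Fold in T1=16: gcd(24, 16) = 8; lcm(24, 16) = 24 * 16 / 8 = 384 / 8 = 48
Fold in T2=23: gcd(48, 23) = 1; lcm(48, 23) = 48 * 23 / 1 = 1104 / 1 = 1104
Full cycle length = 1104

Answer: 1104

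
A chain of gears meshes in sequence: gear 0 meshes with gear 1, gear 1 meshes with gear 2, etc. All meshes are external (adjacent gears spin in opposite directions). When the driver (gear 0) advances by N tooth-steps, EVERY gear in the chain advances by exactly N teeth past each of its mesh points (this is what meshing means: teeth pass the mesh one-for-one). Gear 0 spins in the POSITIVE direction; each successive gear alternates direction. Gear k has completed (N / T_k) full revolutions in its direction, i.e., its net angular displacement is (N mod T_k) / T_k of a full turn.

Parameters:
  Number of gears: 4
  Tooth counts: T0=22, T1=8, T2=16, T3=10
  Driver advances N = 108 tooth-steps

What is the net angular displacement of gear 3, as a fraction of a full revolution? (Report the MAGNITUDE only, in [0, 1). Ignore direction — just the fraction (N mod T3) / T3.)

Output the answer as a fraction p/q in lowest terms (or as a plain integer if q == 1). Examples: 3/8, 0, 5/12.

Answer: 4/5

Derivation:
Chain of 4 gears, tooth counts: [22, 8, 16, 10]
  gear 0: T0=22, direction=positive, advance = 108 mod 22 = 20 teeth = 20/22 turn
  gear 1: T1=8, direction=negative, advance = 108 mod 8 = 4 teeth = 4/8 turn
  gear 2: T2=16, direction=positive, advance = 108 mod 16 = 12 teeth = 12/16 turn
  gear 3: T3=10, direction=negative, advance = 108 mod 10 = 8 teeth = 8/10 turn
Gear 3: 108 mod 10 = 8
Fraction = 8 / 10 = 4/5 (gcd(8,10)=2) = 4/5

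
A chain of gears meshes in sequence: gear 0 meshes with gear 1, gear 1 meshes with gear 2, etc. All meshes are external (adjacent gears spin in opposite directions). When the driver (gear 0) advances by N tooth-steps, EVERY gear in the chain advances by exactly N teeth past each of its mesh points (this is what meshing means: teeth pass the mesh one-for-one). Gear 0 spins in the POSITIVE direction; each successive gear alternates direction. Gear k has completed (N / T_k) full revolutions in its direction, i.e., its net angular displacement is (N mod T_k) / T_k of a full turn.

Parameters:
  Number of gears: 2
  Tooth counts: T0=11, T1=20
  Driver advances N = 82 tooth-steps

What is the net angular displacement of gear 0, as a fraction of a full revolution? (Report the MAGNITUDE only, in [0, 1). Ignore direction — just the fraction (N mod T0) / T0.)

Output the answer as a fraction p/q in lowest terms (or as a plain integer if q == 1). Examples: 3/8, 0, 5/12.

Answer: 5/11

Derivation:
Chain of 2 gears, tooth counts: [11, 20]
  gear 0: T0=11, direction=positive, advance = 82 mod 11 = 5 teeth = 5/11 turn
  gear 1: T1=20, direction=negative, advance = 82 mod 20 = 2 teeth = 2/20 turn
Gear 0: 82 mod 11 = 5
Fraction = 5 / 11 = 5/11 (gcd(5,11)=1) = 5/11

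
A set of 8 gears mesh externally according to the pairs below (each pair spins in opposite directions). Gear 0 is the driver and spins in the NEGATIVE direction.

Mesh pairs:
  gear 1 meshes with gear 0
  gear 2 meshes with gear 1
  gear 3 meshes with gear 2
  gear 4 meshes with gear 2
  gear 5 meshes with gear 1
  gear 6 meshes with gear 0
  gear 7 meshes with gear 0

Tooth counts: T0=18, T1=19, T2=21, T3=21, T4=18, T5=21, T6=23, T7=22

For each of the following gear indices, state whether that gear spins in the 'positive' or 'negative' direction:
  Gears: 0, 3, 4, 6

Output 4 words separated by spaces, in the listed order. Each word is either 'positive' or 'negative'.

Gear 0 (driver): negative (depth 0)
  gear 1: meshes with gear 0 -> depth 1 -> positive (opposite of gear 0)
  gear 2: meshes with gear 1 -> depth 2 -> negative (opposite of gear 1)
  gear 3: meshes with gear 2 -> depth 3 -> positive (opposite of gear 2)
  gear 4: meshes with gear 2 -> depth 3 -> positive (opposite of gear 2)
  gear 5: meshes with gear 1 -> depth 2 -> negative (opposite of gear 1)
  gear 6: meshes with gear 0 -> depth 1 -> positive (opposite of gear 0)
  gear 7: meshes with gear 0 -> depth 1 -> positive (opposite of gear 0)
Queried indices 0, 3, 4, 6 -> negative, positive, positive, positive

Answer: negative positive positive positive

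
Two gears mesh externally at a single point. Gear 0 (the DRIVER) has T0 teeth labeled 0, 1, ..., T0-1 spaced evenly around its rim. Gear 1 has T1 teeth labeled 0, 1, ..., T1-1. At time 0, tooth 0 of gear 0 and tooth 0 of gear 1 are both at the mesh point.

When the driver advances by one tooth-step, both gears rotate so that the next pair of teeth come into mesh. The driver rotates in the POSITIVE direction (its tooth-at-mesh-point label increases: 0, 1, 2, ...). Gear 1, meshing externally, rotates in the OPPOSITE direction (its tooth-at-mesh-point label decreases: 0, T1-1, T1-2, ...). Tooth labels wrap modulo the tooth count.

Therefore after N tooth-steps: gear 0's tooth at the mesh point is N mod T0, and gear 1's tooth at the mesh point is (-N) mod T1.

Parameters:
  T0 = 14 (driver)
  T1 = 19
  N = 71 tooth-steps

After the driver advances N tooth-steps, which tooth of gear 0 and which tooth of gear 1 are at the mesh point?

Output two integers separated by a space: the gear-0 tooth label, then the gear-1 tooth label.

Gear 0 (driver, T0=14): tooth at mesh = N mod T0
  71 = 5 * 14 + 1, so 71 mod 14 = 1
  gear 0 tooth = 1
Gear 1 (driven, T1=19): tooth at mesh = (-N) mod T1
  71 = 3 * 19 + 14, so 71 mod 19 = 14
  (-71) mod 19 = (-14) mod 19 = 19 - 14 = 5
Mesh after 71 steps: gear-0 tooth 1 meets gear-1 tooth 5

Answer: 1 5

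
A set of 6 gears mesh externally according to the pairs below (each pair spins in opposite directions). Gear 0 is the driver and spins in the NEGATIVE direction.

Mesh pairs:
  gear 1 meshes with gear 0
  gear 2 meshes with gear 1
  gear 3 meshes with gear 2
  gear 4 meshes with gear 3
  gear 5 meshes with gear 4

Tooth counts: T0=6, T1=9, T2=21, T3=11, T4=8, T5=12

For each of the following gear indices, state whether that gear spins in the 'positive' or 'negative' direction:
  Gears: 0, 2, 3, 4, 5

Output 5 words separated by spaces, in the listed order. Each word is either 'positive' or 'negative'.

Answer: negative negative positive negative positive

Derivation:
Gear 0 (driver): negative (depth 0)
  gear 1: meshes with gear 0 -> depth 1 -> positive (opposite of gear 0)
  gear 2: meshes with gear 1 -> depth 2 -> negative (opposite of gear 1)
  gear 3: meshes with gear 2 -> depth 3 -> positive (opposite of gear 2)
  gear 4: meshes with gear 3 -> depth 4 -> negative (opposite of gear 3)
  gear 5: meshes with gear 4 -> depth 5 -> positive (opposite of gear 4)
Queried indices 0, 2, 3, 4, 5 -> negative, negative, positive, negative, positive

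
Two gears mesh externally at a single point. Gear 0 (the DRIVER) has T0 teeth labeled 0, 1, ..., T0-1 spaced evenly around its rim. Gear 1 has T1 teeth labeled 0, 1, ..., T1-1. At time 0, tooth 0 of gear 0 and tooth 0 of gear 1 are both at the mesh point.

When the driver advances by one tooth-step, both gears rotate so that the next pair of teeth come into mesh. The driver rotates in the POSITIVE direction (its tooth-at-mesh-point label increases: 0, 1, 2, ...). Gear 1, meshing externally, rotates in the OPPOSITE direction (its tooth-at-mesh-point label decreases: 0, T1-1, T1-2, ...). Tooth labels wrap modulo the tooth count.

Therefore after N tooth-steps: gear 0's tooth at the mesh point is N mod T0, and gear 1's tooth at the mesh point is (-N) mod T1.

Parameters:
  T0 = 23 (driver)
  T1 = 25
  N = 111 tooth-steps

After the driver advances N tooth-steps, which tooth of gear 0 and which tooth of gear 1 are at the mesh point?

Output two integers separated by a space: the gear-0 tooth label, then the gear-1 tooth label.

Answer: 19 14

Derivation:
Gear 0 (driver, T0=23): tooth at mesh = N mod T0
  111 = 4 * 23 + 19, so 111 mod 23 = 19
  gear 0 tooth = 19
Gear 1 (driven, T1=25): tooth at mesh = (-N) mod T1
  111 = 4 * 25 + 11, so 111 mod 25 = 11
  (-111) mod 25 = (-11) mod 25 = 25 - 11 = 14
Mesh after 111 steps: gear-0 tooth 19 meets gear-1 tooth 14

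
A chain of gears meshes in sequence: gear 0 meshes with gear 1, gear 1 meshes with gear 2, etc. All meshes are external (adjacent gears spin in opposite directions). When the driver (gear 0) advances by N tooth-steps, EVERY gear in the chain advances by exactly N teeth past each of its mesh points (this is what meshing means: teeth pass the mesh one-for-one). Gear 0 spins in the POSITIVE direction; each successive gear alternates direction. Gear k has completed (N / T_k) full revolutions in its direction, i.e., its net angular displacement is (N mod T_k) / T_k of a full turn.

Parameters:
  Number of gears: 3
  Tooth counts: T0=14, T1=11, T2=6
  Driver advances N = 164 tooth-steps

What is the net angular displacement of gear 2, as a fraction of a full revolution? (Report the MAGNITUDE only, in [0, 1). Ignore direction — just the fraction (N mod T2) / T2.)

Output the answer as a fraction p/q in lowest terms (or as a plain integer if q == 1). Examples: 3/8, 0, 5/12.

Chain of 3 gears, tooth counts: [14, 11, 6]
  gear 0: T0=14, direction=positive, advance = 164 mod 14 = 10 teeth = 10/14 turn
  gear 1: T1=11, direction=negative, advance = 164 mod 11 = 10 teeth = 10/11 turn
  gear 2: T2=6, direction=positive, advance = 164 mod 6 = 2 teeth = 2/6 turn
Gear 2: 164 mod 6 = 2
Fraction = 2 / 6 = 1/3 (gcd(2,6)=2) = 1/3

Answer: 1/3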